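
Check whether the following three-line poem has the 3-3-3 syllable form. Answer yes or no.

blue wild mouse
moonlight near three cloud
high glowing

No

Line 1: blue (1), wild (1), mouse (1) → 3 ✓
Line 2: moonlight (2), near (1), three (1), cloud (1) → 5 (expected 3)
Line 3: high (1), glowing (2) → 3 ✓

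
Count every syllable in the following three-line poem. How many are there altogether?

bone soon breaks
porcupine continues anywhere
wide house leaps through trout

17

Line 1: "bone soon breaks": 1+1+1 = 3
Line 2: "porcupine continues anywhere": 3+3+3 = 9
Line 3: "wide house leaps through trout": 1+1+1+1+1 = 5
Total: 3 + 9 + 5 = 17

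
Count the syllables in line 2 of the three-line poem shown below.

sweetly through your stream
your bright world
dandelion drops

3

Line 2: "your bright world": 1+1+1 = 3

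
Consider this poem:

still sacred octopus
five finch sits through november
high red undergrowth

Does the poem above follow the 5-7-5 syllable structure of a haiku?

No

Line 1: still (1), sacred (2), octopus (3) → 6 (expected 5)
Line 2: five (1), finch (1), sits (1), through (1), november (3) → 7 ✓
Line 3: high (1), red (1), undergrowth (3) → 5 ✓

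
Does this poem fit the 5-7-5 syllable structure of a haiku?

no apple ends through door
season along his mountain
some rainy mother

No

Line 1: no(1) + apple(2) + ends(1) + through(1) + door(1) = 6 (expected 5)
Line 2: season(2) + along(2) + his(1) + mountain(2) = 7 ✓
Line 3: some(1) + rainy(2) + mother(2) = 5 ✓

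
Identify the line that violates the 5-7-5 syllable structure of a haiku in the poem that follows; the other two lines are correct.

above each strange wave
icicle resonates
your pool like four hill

The second line

Line 1: above(2) + each(1) + strange(1) + wave(1) = 5 ✓
Line 2: icicle(3) + resonates(3) = 6 (expected 7)
Line 3: your(1) + pool(1) + like(1) + four(1) + hill(1) = 5 ✓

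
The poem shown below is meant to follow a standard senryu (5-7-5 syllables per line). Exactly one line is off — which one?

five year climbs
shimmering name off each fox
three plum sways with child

Line 1

Line 1: "five year climbs": 1+1+1 = 3 (expected 5)
Line 2: "shimmering name off each fox": 3+1+1+1+1 = 7 ✓
Line 3: "three plum sways with child": 1+1+1+1+1 = 5 ✓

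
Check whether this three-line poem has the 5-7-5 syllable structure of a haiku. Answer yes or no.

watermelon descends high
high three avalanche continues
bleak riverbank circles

Line 1: watermelon (4), descends (2), high (1) → 7 (expected 5)
Line 2: high (1), three (1), avalanche (3), continues (3) → 8 (expected 7)
Line 3: bleak (1), riverbank (3), circles (2) → 6 (expected 5)

No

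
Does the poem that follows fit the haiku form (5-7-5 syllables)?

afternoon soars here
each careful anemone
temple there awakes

Yes

Line 1: "afternoon soars here": 3+1+1 = 5 ✓
Line 2: "each careful anemone": 1+2+4 = 7 ✓
Line 3: "temple there awakes": 2+1+2 = 5 ✓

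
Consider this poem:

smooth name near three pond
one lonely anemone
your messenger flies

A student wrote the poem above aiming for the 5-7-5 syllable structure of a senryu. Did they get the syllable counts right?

Yes

Line 1: smooth (1), name (1), near (1), three (1), pond (1) → 5 ✓
Line 2: one (1), lonely (2), anemone (4) → 7 ✓
Line 3: your (1), messenger (3), flies (1) → 5 ✓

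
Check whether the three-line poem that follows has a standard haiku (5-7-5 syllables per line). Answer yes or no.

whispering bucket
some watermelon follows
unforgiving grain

Yes

Line 1: "whispering bucket": 3+2 = 5 ✓
Line 2: "some watermelon follows": 1+4+2 = 7 ✓
Line 3: "unforgiving grain": 4+1 = 5 ✓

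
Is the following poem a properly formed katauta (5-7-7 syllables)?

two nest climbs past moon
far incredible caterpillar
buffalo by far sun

Line 1: "two nest climbs past moon": 1+1+1+1+1 = 5 ✓
Line 2: "far incredible caterpillar": 1+4+4 = 9 (expected 7)
Line 3: "buffalo by far sun": 3+1+1+1 = 6 (expected 7)

No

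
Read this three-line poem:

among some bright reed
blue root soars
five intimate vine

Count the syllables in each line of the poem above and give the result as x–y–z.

Line 1: among (2), some (1), bright (1), reed (1) → 5
Line 2: blue (1), root (1), soars (1) → 3
Line 3: five (1), intimate (3), vine (1) → 5

5–3–5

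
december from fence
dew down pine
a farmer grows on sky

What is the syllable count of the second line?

The second line: dew(1) + down(1) + pine(1) = 3

3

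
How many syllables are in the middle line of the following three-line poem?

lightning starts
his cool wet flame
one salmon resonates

The middle line: his(1) + cool(1) + wet(1) + flame(1) = 4

4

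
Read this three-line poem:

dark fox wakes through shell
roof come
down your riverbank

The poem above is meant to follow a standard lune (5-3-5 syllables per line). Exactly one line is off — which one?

Line 2

Line 1: "dark fox wakes through shell": 1+1+1+1+1 = 5 ✓
Line 2: "roof come": 1+1 = 2 (expected 3)
Line 3: "down your riverbank": 1+1+3 = 5 ✓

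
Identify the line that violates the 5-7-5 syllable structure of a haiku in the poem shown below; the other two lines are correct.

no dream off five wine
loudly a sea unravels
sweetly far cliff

Line 1: "no dream off five wine": 1+1+1+1+1 = 5 ✓
Line 2: "loudly a sea unravels": 2+1+1+3 = 7 ✓
Line 3: "sweetly far cliff": 2+1+1 = 4 (expected 5)

The third line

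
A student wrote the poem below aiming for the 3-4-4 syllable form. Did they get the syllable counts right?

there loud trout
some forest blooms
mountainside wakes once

Line 1: "there loud trout": 1+1+1 = 3 ✓
Line 2: "some forest blooms": 1+2+1 = 4 ✓
Line 3: "mountainside wakes once": 3+1+1 = 5 (expected 4)

No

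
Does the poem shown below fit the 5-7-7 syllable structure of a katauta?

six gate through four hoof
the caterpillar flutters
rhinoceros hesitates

Line 1: "six gate through four hoof": 1+1+1+1+1 = 5 ✓
Line 2: "the caterpillar flutters": 1+4+2 = 7 ✓
Line 3: "rhinoceros hesitates": 4+3 = 7 ✓

Yes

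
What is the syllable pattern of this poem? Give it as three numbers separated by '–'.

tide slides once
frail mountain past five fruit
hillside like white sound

Line 1: tide(1) + slides(1) + once(1) = 3
Line 2: frail(1) + mountain(2) + past(1) + five(1) + fruit(1) = 6
Line 3: hillside(2) + like(1) + white(1) + sound(1) = 5

3–6–5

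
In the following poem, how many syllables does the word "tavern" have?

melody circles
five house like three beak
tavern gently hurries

2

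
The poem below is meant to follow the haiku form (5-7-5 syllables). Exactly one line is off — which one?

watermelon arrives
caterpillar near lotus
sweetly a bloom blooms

Line 1

Line 1: watermelon(4) + arrives(2) = 6 (expected 5)
Line 2: caterpillar(4) + near(1) + lotus(2) = 7 ✓
Line 3: sweetly(2) + a(1) + bloom(1) + blooms(1) = 5 ✓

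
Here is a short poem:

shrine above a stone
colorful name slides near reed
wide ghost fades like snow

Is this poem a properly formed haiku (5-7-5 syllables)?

Line 1: shrine (1), above (2), a (1), stone (1) → 5 ✓
Line 2: colorful (3), name (1), slides (1), near (1), reed (1) → 7 ✓
Line 3: wide (1), ghost (1), fades (1), like (1), snow (1) → 5 ✓

Yes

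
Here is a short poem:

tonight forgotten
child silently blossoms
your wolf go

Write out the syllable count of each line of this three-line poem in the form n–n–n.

5–6–3

Line 1: "tonight forgotten": 2+3 = 5
Line 2: "child silently blossoms": 1+3+2 = 6
Line 3: "your wolf go": 1+1+1 = 3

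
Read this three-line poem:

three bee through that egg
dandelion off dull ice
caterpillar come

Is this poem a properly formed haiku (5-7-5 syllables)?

Yes

Line 1: three (1), bee (1), through (1), that (1), egg (1) → 5 ✓
Line 2: dandelion (4), off (1), dull (1), ice (1) → 7 ✓
Line 3: caterpillar (4), come (1) → 5 ✓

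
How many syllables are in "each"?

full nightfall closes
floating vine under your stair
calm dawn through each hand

"each" has 1 syllable.

1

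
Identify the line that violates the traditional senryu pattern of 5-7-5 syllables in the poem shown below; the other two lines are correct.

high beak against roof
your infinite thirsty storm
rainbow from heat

Line 1: high(1) + beak(1) + against(2) + roof(1) = 5 ✓
Line 2: your(1) + infinite(3) + thirsty(2) + storm(1) = 7 ✓
Line 3: rainbow(2) + from(1) + heat(1) = 4 (expected 5)

Line 3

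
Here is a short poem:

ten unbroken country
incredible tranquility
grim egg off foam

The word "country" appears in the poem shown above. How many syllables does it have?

"country" has 2 syllables.

2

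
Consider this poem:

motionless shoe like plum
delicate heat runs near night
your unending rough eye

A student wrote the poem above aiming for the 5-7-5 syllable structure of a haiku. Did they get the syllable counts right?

No

Line 1: motionless(3) + shoe(1) + like(1) + plum(1) = 6 (expected 5)
Line 2: delicate(3) + heat(1) + runs(1) + near(1) + night(1) = 7 ✓
Line 3: your(1) + unending(3) + rough(1) + eye(1) = 6 (expected 5)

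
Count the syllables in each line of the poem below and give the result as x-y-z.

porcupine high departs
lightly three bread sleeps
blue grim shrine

6-5-3

Line 1: porcupine (3), high (1), departs (2) → 6
Line 2: lightly (2), three (1), bread (1), sleeps (1) → 5
Line 3: blue (1), grim (1), shrine (1) → 3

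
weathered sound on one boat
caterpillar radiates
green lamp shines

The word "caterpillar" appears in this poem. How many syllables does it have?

4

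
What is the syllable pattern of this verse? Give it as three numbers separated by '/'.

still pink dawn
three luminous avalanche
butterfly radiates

Line 1: still(1) + pink(1) + dawn(1) = 3
Line 2: three(1) + luminous(3) + avalanche(3) = 7
Line 3: butterfly(3) + radiates(3) = 6

3/7/6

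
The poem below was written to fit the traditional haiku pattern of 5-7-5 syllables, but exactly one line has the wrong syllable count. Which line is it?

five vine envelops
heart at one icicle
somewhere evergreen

The second line

Line 1: five (1), vine (1), envelops (3) → 5 ✓
Line 2: heart (1), at (1), one (1), icicle (3) → 6 (expected 7)
Line 3: somewhere (2), evergreen (3) → 5 ✓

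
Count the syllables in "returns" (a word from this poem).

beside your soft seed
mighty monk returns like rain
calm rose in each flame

2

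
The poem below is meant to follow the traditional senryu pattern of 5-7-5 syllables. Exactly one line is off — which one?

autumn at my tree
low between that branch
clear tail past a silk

The second line

Line 1: "autumn at my tree": 2+1+1+1 = 5 ✓
Line 2: "low between that branch": 1+2+1+1 = 5 (expected 7)
Line 3: "clear tail past a silk": 1+1+1+1+1 = 5 ✓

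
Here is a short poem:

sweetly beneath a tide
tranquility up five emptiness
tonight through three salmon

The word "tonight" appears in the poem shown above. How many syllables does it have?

2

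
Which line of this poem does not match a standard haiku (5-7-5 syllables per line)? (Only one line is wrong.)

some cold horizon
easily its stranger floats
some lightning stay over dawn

Line 1: some(1) + cold(1) + horizon(3) = 5 ✓
Line 2: easily(3) + its(1) + stranger(2) + floats(1) = 7 ✓
Line 3: some(1) + lightning(2) + stay(1) + over(2) + dawn(1) = 7 (expected 5)

The third line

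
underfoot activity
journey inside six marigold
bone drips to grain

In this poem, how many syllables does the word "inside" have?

2

"inside" has 2 syllables.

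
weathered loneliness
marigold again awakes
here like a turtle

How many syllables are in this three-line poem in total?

17

Line 1: weathered(2) + loneliness(3) = 5
Line 2: marigold(3) + again(2) + awakes(2) = 7
Line 3: here(1) + like(1) + a(1) + turtle(2) = 5
Total: 5 + 7 + 5 = 17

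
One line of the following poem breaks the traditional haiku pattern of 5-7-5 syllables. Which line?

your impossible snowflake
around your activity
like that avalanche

The first line

Line 1: "your impossible snowflake": 1+4+2 = 7 (expected 5)
Line 2: "around your activity": 2+1+4 = 7 ✓
Line 3: "like that avalanche": 1+1+3 = 5 ✓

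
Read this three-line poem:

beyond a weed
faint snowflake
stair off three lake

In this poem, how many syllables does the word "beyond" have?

"beyond" has 2 syllables.

2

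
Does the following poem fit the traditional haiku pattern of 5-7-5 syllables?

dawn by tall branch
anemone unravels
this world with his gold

Line 1: "dawn by tall branch": 1+1+1+1 = 4 (expected 5)
Line 2: "anemone unravels": 4+3 = 7 ✓
Line 3: "this world with his gold": 1+1+1+1+1 = 5 ✓

No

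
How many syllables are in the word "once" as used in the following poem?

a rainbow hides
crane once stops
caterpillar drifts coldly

"once" has 1 syllable.

1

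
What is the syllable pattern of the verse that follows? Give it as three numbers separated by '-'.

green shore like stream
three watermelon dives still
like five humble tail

4-7-5

Line 1: "green shore like stream": 1+1+1+1 = 4
Line 2: "three watermelon dives still": 1+4+1+1 = 7
Line 3: "like five humble tail": 1+1+2+1 = 5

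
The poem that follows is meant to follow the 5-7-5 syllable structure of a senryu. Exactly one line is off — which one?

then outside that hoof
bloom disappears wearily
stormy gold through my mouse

Line 3

Line 1: then(1) + outside(2) + that(1) + hoof(1) = 5 ✓
Line 2: bloom(1) + disappears(3) + wearily(3) = 7 ✓
Line 3: stormy(2) + gold(1) + through(1) + my(1) + mouse(1) = 6 (expected 5)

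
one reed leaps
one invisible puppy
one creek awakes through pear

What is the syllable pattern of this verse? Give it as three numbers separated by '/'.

3/7/6

Line 1: "one reed leaps": 1+1+1 = 3
Line 2: "one invisible puppy": 1+4+2 = 7
Line 3: "one creek awakes through pear": 1+1+2+1+1 = 6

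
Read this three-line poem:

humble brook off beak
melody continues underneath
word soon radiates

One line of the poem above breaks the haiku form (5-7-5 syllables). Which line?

Line 1: humble (2), brook (1), off (1), beak (1) → 5 ✓
Line 2: melody (3), continues (3), underneath (3) → 9 (expected 7)
Line 3: word (1), soon (1), radiates (3) → 5 ✓

Line 2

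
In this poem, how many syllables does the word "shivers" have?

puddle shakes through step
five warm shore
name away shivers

2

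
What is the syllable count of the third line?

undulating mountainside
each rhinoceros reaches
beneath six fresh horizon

The third line: beneath(2) + six(1) + fresh(1) + horizon(3) = 7

7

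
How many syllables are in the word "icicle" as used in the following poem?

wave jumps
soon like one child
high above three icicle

3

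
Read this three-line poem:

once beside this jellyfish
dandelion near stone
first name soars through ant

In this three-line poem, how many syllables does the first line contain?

7

The first line: once (1), beside (2), this (1), jellyfish (3) → 7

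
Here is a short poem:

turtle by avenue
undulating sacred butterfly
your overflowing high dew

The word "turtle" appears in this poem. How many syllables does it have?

2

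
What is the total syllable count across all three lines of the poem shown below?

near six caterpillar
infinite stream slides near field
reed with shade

16

Line 1: near(1) + six(1) + caterpillar(4) = 6
Line 2: infinite(3) + stream(1) + slides(1) + near(1) + field(1) = 7
Line 3: reed(1) + with(1) + shade(1) = 3
Total: 6 + 7 + 3 = 16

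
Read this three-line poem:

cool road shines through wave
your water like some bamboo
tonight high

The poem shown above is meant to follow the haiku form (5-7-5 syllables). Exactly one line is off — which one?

The third line

Line 1: cool (1), road (1), shines (1), through (1), wave (1) → 5 ✓
Line 2: your (1), water (2), like (1), some (1), bamboo (2) → 7 ✓
Line 3: tonight (2), high (1) → 3 (expected 5)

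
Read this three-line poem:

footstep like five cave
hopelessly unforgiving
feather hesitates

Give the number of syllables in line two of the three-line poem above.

7

Line two: hopelessly(3) + unforgiving(4) = 7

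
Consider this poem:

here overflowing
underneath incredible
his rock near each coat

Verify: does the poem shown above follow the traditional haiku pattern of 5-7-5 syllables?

Line 1: here (1), overflowing (4) → 5 ✓
Line 2: underneath (3), incredible (4) → 7 ✓
Line 3: his (1), rock (1), near (1), each (1), coat (1) → 5 ✓

Yes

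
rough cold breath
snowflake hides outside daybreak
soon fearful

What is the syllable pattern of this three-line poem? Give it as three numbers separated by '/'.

3/7/3

Line 1: "rough cold breath": 1+1+1 = 3
Line 2: "snowflake hides outside daybreak": 2+1+2+2 = 7
Line 3: "soon fearful": 1+2 = 3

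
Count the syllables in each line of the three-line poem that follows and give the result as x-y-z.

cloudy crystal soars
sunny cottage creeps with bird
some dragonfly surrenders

5-7-7

Line 1: cloudy (2), crystal (2), soars (1) → 5
Line 2: sunny (2), cottage (2), creeps (1), with (1), bird (1) → 7
Line 3: some (1), dragonfly (3), surrenders (3) → 7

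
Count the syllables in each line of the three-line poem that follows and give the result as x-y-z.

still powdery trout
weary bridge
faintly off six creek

Line 1: still (1), powdery (3), trout (1) → 5
Line 2: weary (2), bridge (1) → 3
Line 3: faintly (2), off (1), six (1), creek (1) → 5

5-3-5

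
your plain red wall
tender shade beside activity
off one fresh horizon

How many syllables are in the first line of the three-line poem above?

4

The first line: your(1) + plain(1) + red(1) + wall(1) = 4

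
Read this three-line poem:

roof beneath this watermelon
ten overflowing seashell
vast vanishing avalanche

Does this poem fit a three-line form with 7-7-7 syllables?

No

Line 1: "roof beneath this watermelon": 1+2+1+4 = 8 (expected 7)
Line 2: "ten overflowing seashell": 1+4+2 = 7 ✓
Line 3: "vast vanishing avalanche": 1+3+3 = 7 ✓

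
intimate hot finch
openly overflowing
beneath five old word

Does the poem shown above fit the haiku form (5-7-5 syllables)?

Line 1: intimate(3) + hot(1) + finch(1) = 5 ✓
Line 2: openly(3) + overflowing(4) = 7 ✓
Line 3: beneath(2) + five(1) + old(1) + word(1) = 5 ✓

Yes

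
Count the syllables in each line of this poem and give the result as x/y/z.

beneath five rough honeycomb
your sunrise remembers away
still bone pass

Line 1: beneath (2), five (1), rough (1), honeycomb (3) → 7
Line 2: your (1), sunrise (2), remembers (3), away (2) → 8
Line 3: still (1), bone (1), pass (1) → 3

7/8/3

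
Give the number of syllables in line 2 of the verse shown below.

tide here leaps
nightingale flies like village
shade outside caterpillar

7

Line 2: nightingale(3) + flies(1) + like(1) + village(2) = 7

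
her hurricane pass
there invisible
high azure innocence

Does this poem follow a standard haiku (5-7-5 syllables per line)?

Line 1: her (1), hurricane (3), pass (1) → 5 ✓
Line 2: there (1), invisible (4) → 5 (expected 7)
Line 3: high (1), azure (2), innocence (3) → 6 (expected 5)

No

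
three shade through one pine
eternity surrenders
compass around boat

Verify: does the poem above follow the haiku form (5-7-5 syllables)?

Line 1: three (1), shade (1), through (1), one (1), pine (1) → 5 ✓
Line 2: eternity (4), surrenders (3) → 7 ✓
Line 3: compass (2), around (2), boat (1) → 5 ✓

Yes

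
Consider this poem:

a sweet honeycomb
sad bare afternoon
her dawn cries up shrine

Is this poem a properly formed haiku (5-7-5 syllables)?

No

Line 1: "a sweet honeycomb": 1+1+3 = 5 ✓
Line 2: "sad bare afternoon": 1+1+3 = 5 (expected 7)
Line 3: "her dawn cries up shrine": 1+1+1+1+1 = 5 ✓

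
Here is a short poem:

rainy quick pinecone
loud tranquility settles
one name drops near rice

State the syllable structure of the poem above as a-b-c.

5-7-5

Line 1: rainy(2) + quick(1) + pinecone(2) = 5
Line 2: loud(1) + tranquility(4) + settles(2) = 7
Line 3: one(1) + name(1) + drops(1) + near(1) + rice(1) = 5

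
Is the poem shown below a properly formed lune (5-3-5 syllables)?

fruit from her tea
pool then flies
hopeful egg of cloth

Line 1: "fruit from her tea": 1+1+1+1 = 4 (expected 5)
Line 2: "pool then flies": 1+1+1 = 3 ✓
Line 3: "hopeful egg of cloth": 2+1+1+1 = 5 ✓

No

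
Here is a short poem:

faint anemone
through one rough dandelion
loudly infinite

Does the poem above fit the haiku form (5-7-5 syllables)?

Line 1: "faint anemone": 1+4 = 5 ✓
Line 2: "through one rough dandelion": 1+1+1+4 = 7 ✓
Line 3: "loudly infinite": 2+3 = 5 ✓

Yes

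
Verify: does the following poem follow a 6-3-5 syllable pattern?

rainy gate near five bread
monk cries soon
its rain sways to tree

Yes

Line 1: rainy(2) + gate(1) + near(1) + five(1) + bread(1) = 6 ✓
Line 2: monk(1) + cries(1) + soon(1) = 3 ✓
Line 3: its(1) + rain(1) + sways(1) + to(1) + tree(1) = 5 ✓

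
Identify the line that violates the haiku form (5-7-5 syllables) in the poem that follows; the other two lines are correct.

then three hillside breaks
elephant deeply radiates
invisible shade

Line 1: "then three hillside breaks": 1+1+2+1 = 5 ✓
Line 2: "elephant deeply radiates": 3+2+3 = 8 (expected 7)
Line 3: "invisible shade": 4+1 = 5 ✓

Line 2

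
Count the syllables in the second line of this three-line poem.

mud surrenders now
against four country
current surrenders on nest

5

The second line: against(2) + four(1) + country(2) = 5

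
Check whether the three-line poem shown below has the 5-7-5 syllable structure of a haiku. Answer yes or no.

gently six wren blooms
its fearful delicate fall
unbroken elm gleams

Yes

Line 1: "gently six wren blooms": 2+1+1+1 = 5 ✓
Line 2: "its fearful delicate fall": 1+2+3+1 = 7 ✓
Line 3: "unbroken elm gleams": 3+1+1 = 5 ✓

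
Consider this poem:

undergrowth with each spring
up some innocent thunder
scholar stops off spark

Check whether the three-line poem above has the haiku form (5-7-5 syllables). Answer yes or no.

No

Line 1: undergrowth(3) + with(1) + each(1) + spring(1) = 6 (expected 5)
Line 2: up(1) + some(1) + innocent(3) + thunder(2) = 7 ✓
Line 3: scholar(2) + stops(1) + off(1) + spark(1) = 5 ✓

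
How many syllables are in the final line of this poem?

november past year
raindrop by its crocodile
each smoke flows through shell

The final line: each (1), smoke (1), flows (1), through (1), shell (1) → 5

5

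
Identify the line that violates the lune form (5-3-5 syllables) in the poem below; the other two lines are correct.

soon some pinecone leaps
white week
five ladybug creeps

Line 1: soon (1), some (1), pinecone (2), leaps (1) → 5 ✓
Line 2: white (1), week (1) → 2 (expected 3)
Line 3: five (1), ladybug (3), creeps (1) → 5 ✓

The second line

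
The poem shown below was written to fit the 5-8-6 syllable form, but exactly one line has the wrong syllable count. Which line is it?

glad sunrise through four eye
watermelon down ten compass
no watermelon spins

The first line

Line 1: glad(1) + sunrise(2) + through(1) + four(1) + eye(1) = 6 (expected 5)
Line 2: watermelon(4) + down(1) + ten(1) + compass(2) = 8 ✓
Line 3: no(1) + watermelon(4) + spins(1) = 6 ✓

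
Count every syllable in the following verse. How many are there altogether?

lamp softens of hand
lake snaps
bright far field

10

Line 1: lamp (1), softens (2), of (1), hand (1) → 5
Line 2: lake (1), snaps (1) → 2
Line 3: bright (1), far (1), field (1) → 3
Total: 5 + 2 + 3 = 10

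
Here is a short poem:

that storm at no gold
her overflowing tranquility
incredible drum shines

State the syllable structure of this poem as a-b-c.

5-9-6

Line 1: that (1), storm (1), at (1), no (1), gold (1) → 5
Line 2: her (1), overflowing (4), tranquility (4) → 9
Line 3: incredible (4), drum (1), shines (1) → 6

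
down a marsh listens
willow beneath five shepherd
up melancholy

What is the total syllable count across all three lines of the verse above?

17

Line 1: down(1) + a(1) + marsh(1) + listens(2) = 5
Line 2: willow(2) + beneath(2) + five(1) + shepherd(2) = 7
Line 3: up(1) + melancholy(4) = 5
Total: 5 + 7 + 5 = 17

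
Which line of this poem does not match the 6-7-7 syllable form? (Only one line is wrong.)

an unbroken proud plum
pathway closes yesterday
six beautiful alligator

The third line

Line 1: an (1), unbroken (3), proud (1), plum (1) → 6 ✓
Line 2: pathway (2), closes (2), yesterday (3) → 7 ✓
Line 3: six (1), beautiful (3), alligator (4) → 8 (expected 7)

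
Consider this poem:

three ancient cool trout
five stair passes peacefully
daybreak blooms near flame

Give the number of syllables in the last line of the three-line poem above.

5

The last line: daybreak(2) + blooms(1) + near(1) + flame(1) = 5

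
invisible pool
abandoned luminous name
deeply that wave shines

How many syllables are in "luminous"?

3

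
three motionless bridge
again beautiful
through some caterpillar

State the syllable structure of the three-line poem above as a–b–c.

5–5–6

Line 1: "three motionless bridge": 1+3+1 = 5
Line 2: "again beautiful": 2+3 = 5
Line 3: "through some caterpillar": 1+1+4 = 6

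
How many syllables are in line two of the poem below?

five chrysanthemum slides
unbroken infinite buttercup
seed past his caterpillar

Line two: unbroken (3), infinite (3), buttercup (3) → 9

9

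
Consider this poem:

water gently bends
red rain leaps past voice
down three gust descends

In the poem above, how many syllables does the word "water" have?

"water" has 2 syllables.

2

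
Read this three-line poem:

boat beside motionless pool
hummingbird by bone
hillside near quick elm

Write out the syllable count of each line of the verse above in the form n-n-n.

Line 1: boat (1), beside (2), motionless (3), pool (1) → 7
Line 2: hummingbird (3), by (1), bone (1) → 5
Line 3: hillside (2), near (1), quick (1), elm (1) → 5

7-5-5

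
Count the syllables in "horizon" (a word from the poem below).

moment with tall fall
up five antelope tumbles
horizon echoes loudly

3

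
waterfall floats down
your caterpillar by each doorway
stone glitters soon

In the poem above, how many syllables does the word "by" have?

1

"by" has 1 syllable.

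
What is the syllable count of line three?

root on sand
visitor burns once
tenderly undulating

7

Line three: tenderly (3), undulating (4) → 7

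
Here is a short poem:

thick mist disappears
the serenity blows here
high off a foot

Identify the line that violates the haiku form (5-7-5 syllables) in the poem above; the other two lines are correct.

Line 3

Line 1: "thick mist disappears": 1+1+3 = 5 ✓
Line 2: "the serenity blows here": 1+4+1+1 = 7 ✓
Line 3: "high off a foot": 1+1+1+1 = 4 (expected 5)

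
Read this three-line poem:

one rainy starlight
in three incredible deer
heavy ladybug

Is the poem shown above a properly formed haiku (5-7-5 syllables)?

Line 1: one (1), rainy (2), starlight (2) → 5 ✓
Line 2: in (1), three (1), incredible (4), deer (1) → 7 ✓
Line 3: heavy (2), ladybug (3) → 5 ✓

Yes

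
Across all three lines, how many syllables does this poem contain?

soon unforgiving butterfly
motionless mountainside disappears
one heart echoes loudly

23

Line 1: "soon unforgiving butterfly": 1+4+3 = 8
Line 2: "motionless mountainside disappears": 3+3+3 = 9
Line 3: "one heart echoes loudly": 1+1+2+2 = 6
Total: 8 + 9 + 6 = 23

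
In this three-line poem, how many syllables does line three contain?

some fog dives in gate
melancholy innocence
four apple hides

Line three: four (1), apple (2), hides (1) → 4

4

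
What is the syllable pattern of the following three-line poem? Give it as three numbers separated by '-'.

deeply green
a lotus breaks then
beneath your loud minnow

3-5-6

Line 1: "deeply green": 2+1 = 3
Line 2: "a lotus breaks then": 1+2+1+1 = 5
Line 3: "beneath your loud minnow": 2+1+1+2 = 6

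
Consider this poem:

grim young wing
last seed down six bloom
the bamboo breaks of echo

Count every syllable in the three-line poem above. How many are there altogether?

15

Line 1: grim (1), young (1), wing (1) → 3
Line 2: last (1), seed (1), down (1), six (1), bloom (1) → 5
Line 3: the (1), bamboo (2), breaks (1), of (1), echo (2) → 7
Total: 3 + 5 + 7 = 15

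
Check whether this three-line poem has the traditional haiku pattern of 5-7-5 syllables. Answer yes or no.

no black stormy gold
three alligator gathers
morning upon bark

Line 1: "no black stormy gold": 1+1+2+1 = 5 ✓
Line 2: "three alligator gathers": 1+4+2 = 7 ✓
Line 3: "morning upon bark": 2+2+1 = 5 ✓

Yes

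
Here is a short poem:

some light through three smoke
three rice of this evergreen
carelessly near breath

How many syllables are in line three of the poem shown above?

5

Line three: "carelessly near breath": 3+1+1 = 5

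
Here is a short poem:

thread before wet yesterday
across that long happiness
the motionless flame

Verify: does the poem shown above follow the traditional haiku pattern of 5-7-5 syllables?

No

Line 1: "thread before wet yesterday": 1+2+1+3 = 7 (expected 5)
Line 2: "across that long happiness": 2+1+1+3 = 7 ✓
Line 3: "the motionless flame": 1+3+1 = 5 ✓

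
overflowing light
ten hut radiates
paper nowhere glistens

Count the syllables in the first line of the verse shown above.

The first line: overflowing (4), light (1) → 5

5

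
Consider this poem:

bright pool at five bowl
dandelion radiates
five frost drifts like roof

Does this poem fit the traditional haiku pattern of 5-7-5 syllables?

Yes

Line 1: bright (1), pool (1), at (1), five (1), bowl (1) → 5 ✓
Line 2: dandelion (4), radiates (3) → 7 ✓
Line 3: five (1), frost (1), drifts (1), like (1), roof (1) → 5 ✓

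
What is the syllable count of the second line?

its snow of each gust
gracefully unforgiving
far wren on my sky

7

The second line: "gracefully unforgiving": 3+4 = 7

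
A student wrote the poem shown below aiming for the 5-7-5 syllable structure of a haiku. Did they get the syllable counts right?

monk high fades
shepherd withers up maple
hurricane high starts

Line 1: monk(1) + high(1) + fades(1) = 3 (expected 5)
Line 2: shepherd(2) + withers(2) + up(1) + maple(2) = 7 ✓
Line 3: hurricane(3) + high(1) + starts(1) = 5 ✓

No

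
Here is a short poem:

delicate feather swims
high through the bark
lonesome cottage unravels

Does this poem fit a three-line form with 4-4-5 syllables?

No

Line 1: delicate(3) + feather(2) + swims(1) = 6 (expected 4)
Line 2: high(1) + through(1) + the(1) + bark(1) = 4 ✓
Line 3: lonesome(2) + cottage(2) + unravels(3) = 7 (expected 5)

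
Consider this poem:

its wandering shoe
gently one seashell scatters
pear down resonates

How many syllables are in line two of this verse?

Line two: gently(2) + one(1) + seashell(2) + scatters(2) = 7

7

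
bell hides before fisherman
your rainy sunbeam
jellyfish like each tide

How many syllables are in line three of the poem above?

Line three: "jellyfish like each tide": 3+1+1+1 = 6

6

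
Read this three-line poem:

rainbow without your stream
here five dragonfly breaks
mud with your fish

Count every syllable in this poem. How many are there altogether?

16

Line 1: rainbow(2) + without(2) + your(1) + stream(1) = 6
Line 2: here(1) + five(1) + dragonfly(3) + breaks(1) = 6
Line 3: mud(1) + with(1) + your(1) + fish(1) = 4
Total: 6 + 6 + 4 = 16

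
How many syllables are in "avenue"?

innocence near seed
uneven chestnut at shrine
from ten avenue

3

"avenue" has 3 syllables.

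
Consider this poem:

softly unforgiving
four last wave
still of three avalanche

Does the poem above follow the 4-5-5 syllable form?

No

Line 1: "softly unforgiving": 2+4 = 6 (expected 4)
Line 2: "four last wave": 1+1+1 = 3 (expected 5)
Line 3: "still of three avalanche": 1+1+1+3 = 6 (expected 5)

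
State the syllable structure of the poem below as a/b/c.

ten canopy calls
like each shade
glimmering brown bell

5/3/5

Line 1: ten (1), canopy (3), calls (1) → 5
Line 2: like (1), each (1), shade (1) → 3
Line 3: glimmering (3), brown (1), bell (1) → 5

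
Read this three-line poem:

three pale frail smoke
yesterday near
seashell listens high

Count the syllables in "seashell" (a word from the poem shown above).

2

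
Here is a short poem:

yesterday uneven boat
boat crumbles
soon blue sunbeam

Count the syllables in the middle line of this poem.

3

The middle line: "boat crumbles": 1+2 = 3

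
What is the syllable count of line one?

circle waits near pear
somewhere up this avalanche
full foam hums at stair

5

Line one: "circle waits near pear": 2+1+1+1 = 5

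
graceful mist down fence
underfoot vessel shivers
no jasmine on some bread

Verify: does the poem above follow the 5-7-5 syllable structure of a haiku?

No

Line 1: graceful (2), mist (1), down (1), fence (1) → 5 ✓
Line 2: underfoot (3), vessel (2), shivers (2) → 7 ✓
Line 3: no (1), jasmine (2), on (1), some (1), bread (1) → 6 (expected 5)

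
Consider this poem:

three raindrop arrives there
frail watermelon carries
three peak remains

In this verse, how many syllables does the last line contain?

The last line: three (1), peak (1), remains (2) → 4

4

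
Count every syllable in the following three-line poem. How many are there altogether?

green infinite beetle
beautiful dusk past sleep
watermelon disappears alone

21

Line 1: "green infinite beetle": 1+3+2 = 6
Line 2: "beautiful dusk past sleep": 3+1+1+1 = 6
Line 3: "watermelon disappears alone": 4+3+2 = 9
Total: 6 + 6 + 9 = 21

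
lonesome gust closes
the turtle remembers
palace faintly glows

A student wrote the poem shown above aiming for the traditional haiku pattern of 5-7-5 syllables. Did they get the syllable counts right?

No

Line 1: lonesome(2) + gust(1) + closes(2) = 5 ✓
Line 2: the(1) + turtle(2) + remembers(3) = 6 (expected 7)
Line 3: palace(2) + faintly(2) + glows(1) = 5 ✓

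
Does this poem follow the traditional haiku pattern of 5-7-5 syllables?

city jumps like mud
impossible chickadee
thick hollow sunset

Line 1: city (2), jumps (1), like (1), mud (1) → 5 ✓
Line 2: impossible (4), chickadee (3) → 7 ✓
Line 3: thick (1), hollow (2), sunset (2) → 5 ✓

Yes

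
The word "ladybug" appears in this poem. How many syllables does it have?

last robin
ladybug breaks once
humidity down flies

3

"ladybug" has 3 syllables.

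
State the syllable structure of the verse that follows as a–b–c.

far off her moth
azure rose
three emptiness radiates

Line 1: far(1) + off(1) + her(1) + moth(1) = 4
Line 2: azure(2) + rose(1) = 3
Line 3: three(1) + emptiness(3) + radiates(3) = 7

4–3–7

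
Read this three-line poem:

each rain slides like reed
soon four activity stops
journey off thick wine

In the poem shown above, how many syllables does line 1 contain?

5

Line 1: each(1) + rain(1) + slides(1) + like(1) + reed(1) = 5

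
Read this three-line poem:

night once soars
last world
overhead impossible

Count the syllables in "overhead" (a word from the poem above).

3

"overhead" has 3 syllables.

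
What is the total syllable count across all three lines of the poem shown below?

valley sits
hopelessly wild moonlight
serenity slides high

15

Line 1: valley(2) + sits(1) = 3
Line 2: hopelessly(3) + wild(1) + moonlight(2) = 6
Line 3: serenity(4) + slides(1) + high(1) = 6
Total: 3 + 6 + 6 = 15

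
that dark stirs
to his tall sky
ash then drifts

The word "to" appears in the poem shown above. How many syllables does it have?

"to" has 1 syllable.

1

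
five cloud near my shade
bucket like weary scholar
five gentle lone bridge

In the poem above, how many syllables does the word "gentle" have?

2

"gentle" has 2 syllables.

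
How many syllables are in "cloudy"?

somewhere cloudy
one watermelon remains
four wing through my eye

"cloudy" has 2 syllables.

2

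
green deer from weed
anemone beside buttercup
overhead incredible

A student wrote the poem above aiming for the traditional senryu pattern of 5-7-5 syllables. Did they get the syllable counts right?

Line 1: "green deer from weed": 1+1+1+1 = 4 (expected 5)
Line 2: "anemone beside buttercup": 4+2+3 = 9 (expected 7)
Line 3: "overhead incredible": 3+4 = 7 (expected 5)

No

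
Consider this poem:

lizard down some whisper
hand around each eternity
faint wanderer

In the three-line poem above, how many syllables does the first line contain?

The first line: "lizard down some whisper": 2+1+1+2 = 6

6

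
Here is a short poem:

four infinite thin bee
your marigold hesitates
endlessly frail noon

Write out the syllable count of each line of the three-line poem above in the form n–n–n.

Line 1: four (1), infinite (3), thin (1), bee (1) → 6
Line 2: your (1), marigold (3), hesitates (3) → 7
Line 3: endlessly (3), frail (1), noon (1) → 5

6–7–5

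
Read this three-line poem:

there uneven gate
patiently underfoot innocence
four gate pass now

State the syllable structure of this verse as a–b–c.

5–9–4

Line 1: "there uneven gate": 1+3+1 = 5
Line 2: "patiently underfoot innocence": 3+3+3 = 9
Line 3: "four gate pass now": 1+1+1+1 = 4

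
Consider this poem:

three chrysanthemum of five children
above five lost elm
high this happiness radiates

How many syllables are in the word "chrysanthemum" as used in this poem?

"chrysanthemum" has 4 syllables.

4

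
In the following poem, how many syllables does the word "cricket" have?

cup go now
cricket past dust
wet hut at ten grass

2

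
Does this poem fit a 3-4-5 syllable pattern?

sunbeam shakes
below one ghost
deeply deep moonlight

Line 1: sunbeam(2) + shakes(1) = 3 ✓
Line 2: below(2) + one(1) + ghost(1) = 4 ✓
Line 3: deeply(2) + deep(1) + moonlight(2) = 5 ✓

Yes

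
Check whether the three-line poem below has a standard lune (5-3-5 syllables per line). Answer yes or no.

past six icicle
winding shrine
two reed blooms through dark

Line 1: "past six icicle": 1+1+3 = 5 ✓
Line 2: "winding shrine": 2+1 = 3 ✓
Line 3: "two reed blooms through dark": 1+1+1+1+1 = 5 ✓

Yes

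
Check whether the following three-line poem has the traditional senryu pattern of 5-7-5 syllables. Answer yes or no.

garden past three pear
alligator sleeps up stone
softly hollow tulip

Line 1: garden(2) + past(1) + three(1) + pear(1) = 5 ✓
Line 2: alligator(4) + sleeps(1) + up(1) + stone(1) = 7 ✓
Line 3: softly(2) + hollow(2) + tulip(2) = 6 (expected 5)

No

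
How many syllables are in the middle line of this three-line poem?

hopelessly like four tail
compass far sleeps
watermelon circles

4

The middle line: compass (2), far (1), sleeps (1) → 4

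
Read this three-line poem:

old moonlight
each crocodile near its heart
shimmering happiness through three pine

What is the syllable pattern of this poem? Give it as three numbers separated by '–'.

3–7–9

Line 1: "old moonlight": 1+2 = 3
Line 2: "each crocodile near its heart": 1+3+1+1+1 = 7
Line 3: "shimmering happiness through three pine": 3+3+1+1+1 = 9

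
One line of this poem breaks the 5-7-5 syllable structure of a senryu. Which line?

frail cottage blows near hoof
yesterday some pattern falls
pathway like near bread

Line 1: "frail cottage blows near hoof": 1+2+1+1+1 = 6 (expected 5)
Line 2: "yesterday some pattern falls": 3+1+2+1 = 7 ✓
Line 3: "pathway like near bread": 2+1+1+1 = 5 ✓

The first line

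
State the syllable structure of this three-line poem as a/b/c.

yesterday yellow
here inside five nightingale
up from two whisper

5/7/5

Line 1: yesterday(3) + yellow(2) = 5
Line 2: here(1) + inside(2) + five(1) + nightingale(3) = 7
Line 3: up(1) + from(1) + two(1) + whisper(2) = 5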